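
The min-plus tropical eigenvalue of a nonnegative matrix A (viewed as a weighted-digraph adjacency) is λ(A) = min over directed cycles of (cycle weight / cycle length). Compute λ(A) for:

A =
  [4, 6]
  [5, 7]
λ(A) = 4

Enumerate directed cycles and compute their means (weight / length). Sample:
  cycle 0 → 0: weight = 4, length = 1, mean = 4/1 ≈ 4.000
  cycle 1 → 1: weight = 7, length = 1, mean = 7/1 ≈ 7.000
  cycle 0 → 1 → 0: weight = 11, length = 2, mean = 11/2 ≈ 5.500
  cycle 1 → 0 → 1: weight = 11, length = 2, mean = 11/2 ≈ 5.500
Minimum mean = 4.000, attained e.g. along the cycle 0 → 0 with weight 4 and length 1. So λ(A) = 4/1 = 4.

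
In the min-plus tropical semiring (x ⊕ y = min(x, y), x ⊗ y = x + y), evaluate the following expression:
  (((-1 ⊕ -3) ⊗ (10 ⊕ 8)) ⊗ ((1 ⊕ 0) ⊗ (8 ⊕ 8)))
(((-1 ⊕ -3) ⊗ (10 ⊕ 8)) ⊗ ((1 ⊕ 0) ⊗ (8 ⊕ 8))) = 13

Expand innermost to outermost. Recall ⊕ takes the minimum of its arguments and ⊗ takes their sum. Working out the expression (((-1 ⊕ -3) ⊗ (10 ⊕ 8)) ⊗ ((1 ⊕ 0) ⊗ (8 ⊕ 8))) gives 13.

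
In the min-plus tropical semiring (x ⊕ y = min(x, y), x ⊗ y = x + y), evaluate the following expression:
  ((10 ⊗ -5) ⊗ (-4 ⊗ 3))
((10 ⊗ -5) ⊗ (-4 ⊗ 3)) = 4

Expand innermost to outermost. Recall ⊕ takes the minimum of its arguments and ⊗ takes their sum. Working out the expression ((10 ⊗ -5) ⊗ (-4 ⊗ 3)) gives 4.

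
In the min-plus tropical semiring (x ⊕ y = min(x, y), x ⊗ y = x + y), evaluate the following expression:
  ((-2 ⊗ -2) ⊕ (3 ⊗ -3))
((-2 ⊗ -2) ⊕ (3 ⊗ -3)) = -4

Expand innermost to outermost. Recall ⊕ takes the minimum of its arguments and ⊗ takes their sum. Working out the expression ((-2 ⊗ -2) ⊕ (3 ⊗ -3)) gives -4.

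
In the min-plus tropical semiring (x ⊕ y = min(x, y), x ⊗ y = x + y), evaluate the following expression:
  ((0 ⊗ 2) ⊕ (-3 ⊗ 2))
((0 ⊗ 2) ⊕ (-3 ⊗ 2)) = -1

Expand innermost to outermost. Recall ⊕ takes the minimum of its arguments and ⊗ takes their sum. Working out the expression ((0 ⊗ 2) ⊕ (-3 ⊗ 2)) gives -1.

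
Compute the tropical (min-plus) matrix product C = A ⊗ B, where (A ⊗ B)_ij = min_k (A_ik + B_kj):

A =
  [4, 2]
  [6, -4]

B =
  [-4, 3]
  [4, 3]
A ⊗ B =
  [0, 5]
  [0, -1]

Apply the min-plus product entry-by-entry:
  C[0][0] = min over k of (A[0][0] + B[0][0] = 4 + -4 = 0, A[0][1] + B[1][0] = 2 + 4 = 6) = 0 (attained at k = 0)
  C[0][1] = min over k of (A[0][0] + B[0][1] = 4 + 3 = 7, A[0][1] + B[1][1] = 2 + 3 = 5) = 5 (attained at k = 1)
  C[1][0] = min over k of (A[1][0] + B[0][0] = 6 + -4 = 2, A[1][1] + B[1][0] = -4 + 4 = 0) = 0 (attained at k = 1)
  C[1][1] = min over k of (A[1][0] + B[0][1] = 6 + 3 = 9, A[1][1] + B[1][1] = -4 + 3 = -1) = -1 (attained at k = 1)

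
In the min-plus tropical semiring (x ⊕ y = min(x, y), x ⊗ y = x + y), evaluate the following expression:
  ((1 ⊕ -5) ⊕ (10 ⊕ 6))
((1 ⊕ -5) ⊕ (10 ⊕ 6)) = -5

Expand innermost to outermost. Recall ⊕ takes the minimum of its arguments and ⊗ takes their sum. Working out the expression ((1 ⊕ -5) ⊕ (10 ⊕ 6)) gives -5.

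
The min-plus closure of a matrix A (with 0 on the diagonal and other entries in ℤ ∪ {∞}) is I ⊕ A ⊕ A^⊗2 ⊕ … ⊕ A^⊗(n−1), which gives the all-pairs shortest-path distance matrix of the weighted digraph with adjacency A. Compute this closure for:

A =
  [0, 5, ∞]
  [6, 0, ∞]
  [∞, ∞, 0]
Closure =
  [0, 5, ∞]
  [6, 0, ∞]
  [∞, ∞, 0]

This is the Floyd-Warshall all-pairs shortest-path computation. For each intermediate vertex k = 0, 1, …, 2, update dist[i][j] ← min(dist[i][j], dist[i][k] + dist[k][j]). The final matrix gives, for each (i, j), the minimum total weight of any directed path from i to j (possibly empty when i = j).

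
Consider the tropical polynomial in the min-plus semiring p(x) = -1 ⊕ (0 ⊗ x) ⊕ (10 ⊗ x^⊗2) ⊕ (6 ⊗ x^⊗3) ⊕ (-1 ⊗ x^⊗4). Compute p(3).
p(3) = -1

A tropical monomial a ⊗ x^⊗i evaluates to a + i · x. Evaluating each term at x = 3:
  Term 0 contributes -1 + 0 · 3 = -1
  Term 1 contributes 0 + 1 · 3 = 3
  Term 2 contributes 10 + 2 · 3 = 16
  Term 3 contributes 6 + 3 · 3 = 15
  Term 4 contributes -1 + 4 · 3 = 11
p(3) = ⊕ of these = min[-1, 3, 16, 15, 11] = -1.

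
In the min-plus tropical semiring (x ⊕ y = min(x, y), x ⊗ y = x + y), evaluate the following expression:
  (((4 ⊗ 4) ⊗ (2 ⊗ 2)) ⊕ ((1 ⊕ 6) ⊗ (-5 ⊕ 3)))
(((4 ⊗ 4) ⊗ (2 ⊗ 2)) ⊕ ((1 ⊕ 6) ⊗ (-5 ⊕ 3))) = -4

Expand innermost to outermost. Recall ⊕ takes the minimum of its arguments and ⊗ takes their sum. Working out the expression (((4 ⊗ 4) ⊗ (2 ⊗ 2)) ⊕ ((1 ⊕ 6) ⊗ (-5 ⊕ 3))) gives -4.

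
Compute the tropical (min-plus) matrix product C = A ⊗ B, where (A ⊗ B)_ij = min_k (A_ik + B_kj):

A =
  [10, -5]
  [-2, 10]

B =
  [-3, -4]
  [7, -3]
A ⊗ B =
  [2, -8]
  [-5, -6]

Apply the min-plus product entry-by-entry:
  C[0][0] = min over k of (A[0][0] + B[0][0] = 10 + -3 = 7, A[0][1] + B[1][0] = -5 + 7 = 2) = 2 (attained at k = 1)
  C[0][1] = min over k of (A[0][0] + B[0][1] = 10 + -4 = 6, A[0][1] + B[1][1] = -5 + -3 = -8) = -8 (attained at k = 1)
  C[1][0] = min over k of (A[1][0] + B[0][0] = -2 + -3 = -5, A[1][1] + B[1][0] = 10 + 7 = 17) = -5 (attained at k = 0)
  C[1][1] = min over k of (A[1][0] + B[0][1] = -2 + -4 = -6, A[1][1] + B[1][1] = 10 + -3 = 7) = -6 (attained at k = 0)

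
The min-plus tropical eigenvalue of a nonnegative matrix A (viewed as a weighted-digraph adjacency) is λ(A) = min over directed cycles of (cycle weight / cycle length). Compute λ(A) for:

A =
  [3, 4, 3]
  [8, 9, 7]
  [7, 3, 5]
λ(A) = 3

Enumerate directed cycles and compute their means (weight / length). Sample:
  cycle 0 → 0: weight = 3, length = 1, mean = 3/1 ≈ 3.000
  cycle 1 → 1: weight = 9, length = 1, mean = 9/1 ≈ 9.000
  cycle 2 → 2: weight = 5, length = 1, mean = 5/1 ≈ 5.000
  cycle 0 → 1 → 0: weight = 12, length = 2, mean = 12/2 ≈ 6.000
  cycle 0 → 2 → 0: weight = 10, length = 2, mean = 10/2 ≈ 5.000
  cycle 1 → 0 → 1: weight = 12, length = 2, mean = 12/2 ≈ 6.000
Minimum mean = 3.000, attained e.g. along the cycle 0 → 0 with weight 3 and length 1. So λ(A) = 3/1 = 3.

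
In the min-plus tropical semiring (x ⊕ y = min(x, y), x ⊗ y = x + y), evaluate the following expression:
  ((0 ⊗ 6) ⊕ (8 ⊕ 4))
((0 ⊗ 6) ⊕ (8 ⊕ 4)) = 4

Expand innermost to outermost. Recall ⊕ takes the minimum of its arguments and ⊗ takes their sum. Working out the expression ((0 ⊗ 6) ⊕ (8 ⊕ 4)) gives 4.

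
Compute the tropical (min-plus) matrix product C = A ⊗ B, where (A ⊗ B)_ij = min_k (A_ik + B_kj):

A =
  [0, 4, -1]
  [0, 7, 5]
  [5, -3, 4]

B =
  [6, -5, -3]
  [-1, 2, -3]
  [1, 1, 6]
A ⊗ B =
  [0, -5, -3]
  [6, -5, -3]
  [-4, -1, -6]

Apply the min-plus product entry-by-entry:
  C[0][0] = min over k of (A[0][0] + B[0][0] = 0 + 6 = 6, A[0][1] + B[1][0] = 4 + -1 = 3, A[0][2] + B[2][0] = -1 + 1 = 0) = 0 (attained at k = 2)
  C[0][1] = min over k of (A[0][0] + B[0][1] = 0 + -5 = -5, A[0][1] + B[1][1] = 4 + 2 = 6, A[0][2] + B[2][1] = -1 + 1 = 0) = -5 (attained at k = 0)
  C[0][2] = min over k of (A[0][0] + B[0][2] = 0 + -3 = -3, A[0][1] + B[1][2] = 4 + -3 = 1, A[0][2] + B[2][2] = -1 + 6 = 5) = -3 (attained at k = 0)
  C[1][0] = min over k of (A[1][0] + B[0][0] = 0 + 6 = 6, A[1][1] + B[1][0] = 7 + -1 = 6, A[1][2] + B[2][0] = 5 + 1 = 6) = 6 (attained at k = 0)
  C[1][1] = min over k of (A[1][0] + B[0][1] = 0 + -5 = -5, A[1][1] + B[1][1] = 7 + 2 = 9, A[1][2] + B[2][1] = 5 + 1 = 6) = -5 (attained at k = 0)
  C[1][2] = min over k of (A[1][0] + B[0][2] = 0 + -3 = -3, A[1][1] + B[1][2] = 7 + -3 = 4, A[1][2] + B[2][2] = 5 + 6 = 11) = -3 (attained at k = 0)
  C[2][0] = min over k of (A[2][0] + B[0][0] = 5 + 6 = 11, A[2][1] + B[1][0] = -3 + -1 = -4, A[2][2] + B[2][0] = 4 + 1 = 5) = -4 (attained at k = 1)
  C[2][1] = min over k of (A[2][0] + B[0][1] = 5 + -5 = 0, A[2][1] + B[1][1] = -3 + 2 = -1, A[2][2] + B[2][1] = 4 + 1 = 5) = -1 (attained at k = 1)
  C[2][2] = min over k of (A[2][0] + B[0][2] = 5 + -3 = 2, A[2][1] + B[1][2] = -3 + -3 = -6, A[2][2] + B[2][2] = 4 + 6 = 10) = -6 (attained at k = 1)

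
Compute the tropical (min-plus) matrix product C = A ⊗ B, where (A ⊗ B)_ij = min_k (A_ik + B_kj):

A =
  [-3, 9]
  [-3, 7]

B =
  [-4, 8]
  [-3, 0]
A ⊗ B =
  [-7, 5]
  [-7, 5]

Apply the min-plus product entry-by-entry:
  C[0][0] = min over k of (A[0][0] + B[0][0] = -3 + -4 = -7, A[0][1] + B[1][0] = 9 + -3 = 6) = -7 (attained at k = 0)
  C[0][1] = min over k of (A[0][0] + B[0][1] = -3 + 8 = 5, A[0][1] + B[1][1] = 9 + 0 = 9) = 5 (attained at k = 0)
  C[1][0] = min over k of (A[1][0] + B[0][0] = -3 + -4 = -7, A[1][1] + B[1][0] = 7 + -3 = 4) = -7 (attained at k = 0)
  C[1][1] = min over k of (A[1][0] + B[0][1] = -3 + 8 = 5, A[1][1] + B[1][1] = 7 + 0 = 7) = 5 (attained at k = 0)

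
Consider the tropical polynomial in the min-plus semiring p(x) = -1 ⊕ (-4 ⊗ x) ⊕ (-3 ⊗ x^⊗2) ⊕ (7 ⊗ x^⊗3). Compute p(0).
p(0) = -4

A tropical monomial a ⊗ x^⊗i evaluates to a + i · x. Evaluating each term at x = 0:
  Term 0 contributes -1 + 0 · 0 = -1
  Term 1 contributes -4 + 1 · 0 = -4
  Term 2 contributes -3 + 2 · 0 = -3
  Term 3 contributes 7 + 3 · 0 = 7
p(0) = ⊕ of these = min[-1, -4, -3, 7] = -4.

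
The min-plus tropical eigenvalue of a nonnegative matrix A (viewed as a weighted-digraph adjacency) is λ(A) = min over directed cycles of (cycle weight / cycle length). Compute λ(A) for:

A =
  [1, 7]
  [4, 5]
λ(A) = 1

Enumerate directed cycles and compute their means (weight / length). Sample:
  cycle 0 → 0: weight = 1, length = 1, mean = 1/1 ≈ 1.000
  cycle 1 → 1: weight = 5, length = 1, mean = 5/1 ≈ 5.000
  cycle 0 → 1 → 0: weight = 11, length = 2, mean = 11/2 ≈ 5.500
  cycle 1 → 0 → 1: weight = 11, length = 2, mean = 11/2 ≈ 5.500
Minimum mean = 1.000, attained e.g. along the cycle 0 → 0 with weight 1 and length 1. So λ(A) = 1/1 = 1.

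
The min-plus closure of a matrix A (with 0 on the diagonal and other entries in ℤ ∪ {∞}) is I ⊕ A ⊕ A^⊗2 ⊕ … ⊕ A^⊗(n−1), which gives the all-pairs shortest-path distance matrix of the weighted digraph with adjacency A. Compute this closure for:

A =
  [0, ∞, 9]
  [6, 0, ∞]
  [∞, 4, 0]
Closure =
  [0, 13, 9]
  [6, 0, 15]
  [10, 4, 0]

This is the Floyd-Warshall all-pairs shortest-path computation. For each intermediate vertex k = 0, 1, …, 2, update dist[i][j] ← min(dist[i][j], dist[i][k] + dist[k][j]). The final matrix gives, for each (i, j), the minimum total weight of any directed path from i to j (possibly empty when i = j).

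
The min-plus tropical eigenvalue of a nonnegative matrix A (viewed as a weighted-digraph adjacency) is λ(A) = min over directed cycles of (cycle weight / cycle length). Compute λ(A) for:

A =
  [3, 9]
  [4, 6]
λ(A) = 3

Enumerate directed cycles and compute their means (weight / length). Sample:
  cycle 0 → 0: weight = 3, length = 1, mean = 3/1 ≈ 3.000
  cycle 1 → 1: weight = 6, length = 1, mean = 6/1 ≈ 6.000
  cycle 0 → 1 → 0: weight = 13, length = 2, mean = 13/2 ≈ 6.500
  cycle 1 → 0 → 1: weight = 13, length = 2, mean = 13/2 ≈ 6.500
Minimum mean = 3.000, attained e.g. along the cycle 0 → 0 with weight 3 and length 1. So λ(A) = 3/1 = 3.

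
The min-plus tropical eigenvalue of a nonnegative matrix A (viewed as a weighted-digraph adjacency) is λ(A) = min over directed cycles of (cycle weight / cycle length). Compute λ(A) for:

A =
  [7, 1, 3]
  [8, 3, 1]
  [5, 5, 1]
λ(A) = 1

Enumerate directed cycles and compute their means (weight / length). Sample:
  cycle 0 → 0: weight = 7, length = 1, mean = 7/1 ≈ 7.000
  cycle 1 → 1: weight = 3, length = 1, mean = 3/1 ≈ 3.000
  cycle 2 → 2: weight = 1, length = 1, mean = 1/1 ≈ 1.000
  cycle 0 → 1 → 0: weight = 9, length = 2, mean = 9/2 ≈ 4.500
  cycle 0 → 2 → 0: weight = 8, length = 2, mean = 8/2 ≈ 4.000
  cycle 1 → 0 → 1: weight = 9, length = 2, mean = 9/2 ≈ 4.500
Minimum mean = 1.000, attained e.g. along the cycle 2 → 2 with weight 1 and length 1. So λ(A) = 1/1 = 1.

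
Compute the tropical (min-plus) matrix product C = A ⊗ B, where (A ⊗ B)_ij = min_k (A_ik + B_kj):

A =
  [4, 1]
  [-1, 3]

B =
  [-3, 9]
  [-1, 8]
A ⊗ B =
  [0, 9]
  [-4, 8]

Apply the min-plus product entry-by-entry:
  C[0][0] = min over k of (A[0][0] + B[0][0] = 4 + -3 = 1, A[0][1] + B[1][0] = 1 + -1 = 0) = 0 (attained at k = 1)
  C[0][1] = min over k of (A[0][0] + B[0][1] = 4 + 9 = 13, A[0][1] + B[1][1] = 1 + 8 = 9) = 9 (attained at k = 1)
  C[1][0] = min over k of (A[1][0] + B[0][0] = -1 + -3 = -4, A[1][1] + B[1][0] = 3 + -1 = 2) = -4 (attained at k = 0)
  C[1][1] = min over k of (A[1][0] + B[0][1] = -1 + 9 = 8, A[1][1] + B[1][1] = 3 + 8 = 11) = 8 (attained at k = 0)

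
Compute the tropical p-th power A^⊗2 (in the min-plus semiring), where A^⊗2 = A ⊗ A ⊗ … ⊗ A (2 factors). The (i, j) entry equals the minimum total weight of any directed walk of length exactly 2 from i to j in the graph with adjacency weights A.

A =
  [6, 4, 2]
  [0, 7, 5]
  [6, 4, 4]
A^⊗2 =
  [4, 6, 6]
  [6, 4, 2]
  [4, 8, 8]

Each entry (A^⊗2)_ij equals the minimum over all length-2 walks i = v_0 → v_1 → … → v_2 = j of Σ_t A[v_t][v_{t+1}]. For example, for (i, j) = (0, 2) we minimise over 3 possible intermediate vertex sequences; the minimum is 6, attained along the walk 0 → 2 → 2.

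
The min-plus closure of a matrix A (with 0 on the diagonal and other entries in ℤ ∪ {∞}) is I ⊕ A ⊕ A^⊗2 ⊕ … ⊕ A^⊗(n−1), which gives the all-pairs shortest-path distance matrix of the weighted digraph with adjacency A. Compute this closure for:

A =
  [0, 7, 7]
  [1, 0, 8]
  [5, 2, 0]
Closure =
  [0, 7, 7]
  [1, 0, 8]
  [3, 2, 0]

This is the Floyd-Warshall all-pairs shortest-path computation. For each intermediate vertex k = 0, 1, …, 2, update dist[i][j] ← min(dist[i][j], dist[i][k] + dist[k][j]). The final matrix gives, for each (i, j), the minimum total weight of any directed path from i to j (possibly empty when i = j).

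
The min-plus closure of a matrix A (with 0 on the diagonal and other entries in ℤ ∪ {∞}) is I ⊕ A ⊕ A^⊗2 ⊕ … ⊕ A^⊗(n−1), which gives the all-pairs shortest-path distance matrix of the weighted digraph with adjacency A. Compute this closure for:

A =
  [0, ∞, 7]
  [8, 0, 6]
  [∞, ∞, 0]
Closure =
  [0, ∞, 7]
  [8, 0, 6]
  [∞, ∞, 0]

This is the Floyd-Warshall all-pairs shortest-path computation. For each intermediate vertex k = 0, 1, …, 2, update dist[i][j] ← min(dist[i][j], dist[i][k] + dist[k][j]). The final matrix gives, for each (i, j), the minimum total weight of any directed path from i to j (possibly empty when i = j).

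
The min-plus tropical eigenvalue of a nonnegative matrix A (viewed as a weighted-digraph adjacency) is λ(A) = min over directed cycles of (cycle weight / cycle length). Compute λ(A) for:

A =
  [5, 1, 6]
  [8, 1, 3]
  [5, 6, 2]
λ(A) = 1

Enumerate directed cycles and compute their means (weight / length). Sample:
  cycle 0 → 0: weight = 5, length = 1, mean = 5/1 ≈ 5.000
  cycle 1 → 1: weight = 1, length = 1, mean = 1/1 ≈ 1.000
  cycle 2 → 2: weight = 2, length = 1, mean = 2/1 ≈ 2.000
  cycle 0 → 1 → 0: weight = 9, length = 2, mean = 9/2 ≈ 4.500
  cycle 0 → 2 → 0: weight = 11, length = 2, mean = 11/2 ≈ 5.500
  cycle 1 → 0 → 1: weight = 9, length = 2, mean = 9/2 ≈ 4.500
Minimum mean = 1.000, attained e.g. along the cycle 1 → 1 with weight 1 and length 1. So λ(A) = 1/1 = 1.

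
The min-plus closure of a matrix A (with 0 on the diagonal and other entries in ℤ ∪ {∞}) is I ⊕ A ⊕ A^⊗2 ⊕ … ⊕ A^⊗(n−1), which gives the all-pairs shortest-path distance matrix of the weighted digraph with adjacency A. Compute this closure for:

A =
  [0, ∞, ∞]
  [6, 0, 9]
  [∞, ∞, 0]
Closure =
  [0, ∞, ∞]
  [6, 0, 9]
  [∞, ∞, 0]

This is the Floyd-Warshall all-pairs shortest-path computation. For each intermediate vertex k = 0, 1, …, 2, update dist[i][j] ← min(dist[i][j], dist[i][k] + dist[k][j]). The final matrix gives, for each (i, j), the minimum total weight of any directed path from i to j (possibly empty when i = j).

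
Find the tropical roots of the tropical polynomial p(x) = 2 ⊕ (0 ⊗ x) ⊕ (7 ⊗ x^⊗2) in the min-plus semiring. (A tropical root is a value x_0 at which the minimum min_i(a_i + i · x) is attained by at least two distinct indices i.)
Roots: {-7, 2}

Each tropical root is a break point of the lower envelope of the lines y = a_i + i · x (there are 3 lines, with slopes 0, 1, ..., 2). Only the lines that attain the minimum somewhere contribute to roots; other lines are dominated. Here the surviving (envelope) indices are i = 2, i = 1, i = 0.
Intersections between consecutive envelope lines give the roots: for adjacent envelope indices i < j the intersection is x = (a_i − a_j) / (j − i). Reading off the sorted break points: {-7, 2}.
Verification: at each break x_0, at least two indices attain the minimum of min_i(a_i + i · x_0).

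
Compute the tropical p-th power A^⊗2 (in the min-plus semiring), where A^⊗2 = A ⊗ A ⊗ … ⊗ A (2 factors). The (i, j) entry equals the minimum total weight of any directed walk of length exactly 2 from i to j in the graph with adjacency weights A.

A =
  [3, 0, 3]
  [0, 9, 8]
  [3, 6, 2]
A^⊗2 =
  [0, 3, 5]
  [3, 0, 3]
  [5, 3, 4]

Each entry (A^⊗2)_ij equals the minimum over all length-2 walks i = v_0 → v_1 → … → v_2 = j of Σ_t A[v_t][v_{t+1}]. For example, for (i, j) = (0, 2) we minimise over 3 possible intermediate vertex sequences; the minimum is 5, attained along the walk 0 → 2 → 2.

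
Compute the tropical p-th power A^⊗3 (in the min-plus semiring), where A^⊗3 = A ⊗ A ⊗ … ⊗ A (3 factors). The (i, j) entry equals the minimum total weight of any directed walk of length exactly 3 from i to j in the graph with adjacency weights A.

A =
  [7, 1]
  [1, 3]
A^⊗3 =
  [5, 3]
  [3, 5]

Each entry (A^⊗3)_ij equals the minimum over all length-3 walks i = v_0 → v_1 → … → v_3 = j of Σ_t A[v_t][v_{t+1}]. For example, for (i, j) = (0, 1) we minimise over 4 possible intermediate vertex sequences; the minimum is 3, attained along the walk 0 → 1 → 0 → 1.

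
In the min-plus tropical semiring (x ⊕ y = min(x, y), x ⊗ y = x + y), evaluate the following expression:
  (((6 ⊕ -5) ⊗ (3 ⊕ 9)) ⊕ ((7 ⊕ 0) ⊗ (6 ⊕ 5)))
(((6 ⊕ -5) ⊗ (3 ⊕ 9)) ⊕ ((7 ⊕ 0) ⊗ (6 ⊕ 5))) = -2

Expand innermost to outermost. Recall ⊕ takes the minimum of its arguments and ⊗ takes their sum. Working out the expression (((6 ⊕ -5) ⊗ (3 ⊕ 9)) ⊕ ((7 ⊕ 0) ⊗ (6 ⊕ 5))) gives -2.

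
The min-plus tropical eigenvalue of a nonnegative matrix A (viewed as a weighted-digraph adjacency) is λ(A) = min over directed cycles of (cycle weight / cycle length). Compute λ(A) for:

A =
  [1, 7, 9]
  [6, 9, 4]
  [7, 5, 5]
λ(A) = 1

Enumerate directed cycles and compute their means (weight / length). Sample:
  cycle 0 → 0: weight = 1, length = 1, mean = 1/1 ≈ 1.000
  cycle 1 → 1: weight = 9, length = 1, mean = 9/1 ≈ 9.000
  cycle 2 → 2: weight = 5, length = 1, mean = 5/1 ≈ 5.000
  cycle 0 → 1 → 0: weight = 13, length = 2, mean = 13/2 ≈ 6.500
  cycle 0 → 2 → 0: weight = 16, length = 2, mean = 16/2 ≈ 8.000
  cycle 1 → 0 → 1: weight = 13, length = 2, mean = 13/2 ≈ 6.500
Minimum mean = 1.000, attained e.g. along the cycle 0 → 0 with weight 1 and length 1. So λ(A) = 1/1 = 1.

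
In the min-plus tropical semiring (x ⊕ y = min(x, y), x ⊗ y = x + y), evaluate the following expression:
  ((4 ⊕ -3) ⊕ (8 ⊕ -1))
((4 ⊕ -3) ⊕ (8 ⊕ -1)) = -3

Expand innermost to outermost. Recall ⊕ takes the minimum of its arguments and ⊗ takes their sum. Working out the expression ((4 ⊕ -3) ⊕ (8 ⊕ -1)) gives -3.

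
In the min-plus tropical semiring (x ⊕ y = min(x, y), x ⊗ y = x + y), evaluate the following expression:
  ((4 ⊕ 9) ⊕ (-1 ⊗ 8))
((4 ⊕ 9) ⊕ (-1 ⊗ 8)) = 4

Expand innermost to outermost. Recall ⊕ takes the minimum of its arguments and ⊗ takes their sum. Working out the expression ((4 ⊕ 9) ⊕ (-1 ⊗ 8)) gives 4.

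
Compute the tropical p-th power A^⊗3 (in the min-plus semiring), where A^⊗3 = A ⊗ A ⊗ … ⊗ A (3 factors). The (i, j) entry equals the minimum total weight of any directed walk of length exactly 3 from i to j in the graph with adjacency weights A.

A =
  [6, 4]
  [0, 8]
A^⊗3 =
  [10, 8]
  [4, 10]

Each entry (A^⊗3)_ij equals the minimum over all length-3 walks i = v_0 → v_1 → … → v_3 = j of Σ_t A[v_t][v_{t+1}]. For example, for (i, j) = (0, 1) we minimise over 4 possible intermediate vertex sequences; the minimum is 8, attained along the walk 0 → 1 → 0 → 1.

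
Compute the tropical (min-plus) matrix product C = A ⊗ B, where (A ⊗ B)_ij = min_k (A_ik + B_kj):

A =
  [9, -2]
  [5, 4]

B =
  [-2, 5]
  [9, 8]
A ⊗ B =
  [7, 6]
  [3, 10]

Apply the min-plus product entry-by-entry:
  C[0][0] = min over k of (A[0][0] + B[0][0] = 9 + -2 = 7, A[0][1] + B[1][0] = -2 + 9 = 7) = 7 (attained at k = 0)
  C[0][1] = min over k of (A[0][0] + B[0][1] = 9 + 5 = 14, A[0][1] + B[1][1] = -2 + 8 = 6) = 6 (attained at k = 1)
  C[1][0] = min over k of (A[1][0] + B[0][0] = 5 + -2 = 3, A[1][1] + B[1][0] = 4 + 9 = 13) = 3 (attained at k = 0)
  C[1][1] = min over k of (A[1][0] + B[0][1] = 5 + 5 = 10, A[1][1] + B[1][1] = 4 + 8 = 12) = 10 (attained at k = 0)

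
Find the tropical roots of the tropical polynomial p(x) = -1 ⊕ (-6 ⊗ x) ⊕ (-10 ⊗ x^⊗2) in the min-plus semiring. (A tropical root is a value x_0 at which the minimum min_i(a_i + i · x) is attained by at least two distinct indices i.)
Roots: {4, 5}

Each tropical root is a break point of the lower envelope of the lines y = a_i + i · x (there are 3 lines, with slopes 0, 1, ..., 2). Only the lines that attain the minimum somewhere contribute to roots; other lines are dominated. Here the surviving (envelope) indices are i = 2, i = 1, i = 0.
Intersections between consecutive envelope lines give the roots: for adjacent envelope indices i < j the intersection is x = (a_i − a_j) / (j − i). Reading off the sorted break points: {4, 5}.
Verification: at each break x_0, at least two indices attain the minimum of min_i(a_i + i · x_0).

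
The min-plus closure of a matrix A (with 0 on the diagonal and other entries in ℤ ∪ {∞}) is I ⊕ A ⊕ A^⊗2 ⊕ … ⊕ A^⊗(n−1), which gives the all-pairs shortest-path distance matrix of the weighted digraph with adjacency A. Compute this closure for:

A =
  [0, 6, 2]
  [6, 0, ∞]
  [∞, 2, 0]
Closure =
  [0, 4, 2]
  [6, 0, 8]
  [8, 2, 0]

This is the Floyd-Warshall all-pairs shortest-path computation. For each intermediate vertex k = 0, 1, …, 2, update dist[i][j] ← min(dist[i][j], dist[i][k] + dist[k][j]). The final matrix gives, for each (i, j), the minimum total weight of any directed path from i to j (possibly empty when i = j).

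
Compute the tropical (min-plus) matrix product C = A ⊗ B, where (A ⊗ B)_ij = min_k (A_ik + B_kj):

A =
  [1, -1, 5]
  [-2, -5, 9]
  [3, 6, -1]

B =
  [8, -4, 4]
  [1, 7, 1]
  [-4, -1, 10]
A ⊗ B =
  [0, -3, 0]
  [-4, -6, -4]
  [-5, -2, 7]

Apply the min-plus product entry-by-entry:
  C[0][0] = min over k of (A[0][0] + B[0][0] = 1 + 8 = 9, A[0][1] + B[1][0] = -1 + 1 = 0, A[0][2] + B[2][0] = 5 + -4 = 1) = 0 (attained at k = 1)
  C[0][1] = min over k of (A[0][0] + B[0][1] = 1 + -4 = -3, A[0][1] + B[1][1] = -1 + 7 = 6, A[0][2] + B[2][1] = 5 + -1 = 4) = -3 (attained at k = 0)
  C[0][2] = min over k of (A[0][0] + B[0][2] = 1 + 4 = 5, A[0][1] + B[1][2] = -1 + 1 = 0, A[0][2] + B[2][2] = 5 + 10 = 15) = 0 (attained at k = 1)
  C[1][0] = min over k of (A[1][0] + B[0][0] = -2 + 8 = 6, A[1][1] + B[1][0] = -5 + 1 = -4, A[1][2] + B[2][0] = 9 + -4 = 5) = -4 (attained at k = 1)
  C[1][1] = min over k of (A[1][0] + B[0][1] = -2 + -4 = -6, A[1][1] + B[1][1] = -5 + 7 = 2, A[1][2] + B[2][1] = 9 + -1 = 8) = -6 (attained at k = 0)
  C[1][2] = min over k of (A[1][0] + B[0][2] = -2 + 4 = 2, A[1][1] + B[1][2] = -5 + 1 = -4, A[1][2] + B[2][2] = 9 + 10 = 19) = -4 (attained at k = 1)
  C[2][0] = min over k of (A[2][0] + B[0][0] = 3 + 8 = 11, A[2][1] + B[1][0] = 6 + 1 = 7, A[2][2] + B[2][0] = -1 + -4 = -5) = -5 (attained at k = 2)
  C[2][1] = min over k of (A[2][0] + B[0][1] = 3 + -4 = -1, A[2][1] + B[1][1] = 6 + 7 = 13, A[2][2] + B[2][1] = -1 + -1 = -2) = -2 (attained at k = 2)
  C[2][2] = min over k of (A[2][0] + B[0][2] = 3 + 4 = 7, A[2][1] + B[1][2] = 6 + 1 = 7, A[2][2] + B[2][2] = -1 + 10 = 9) = 7 (attained at k = 0)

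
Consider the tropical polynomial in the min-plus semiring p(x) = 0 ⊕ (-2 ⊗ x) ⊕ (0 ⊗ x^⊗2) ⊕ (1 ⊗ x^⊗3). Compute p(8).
p(8) = 0

A tropical monomial a ⊗ x^⊗i evaluates to a + i · x. Evaluating each term at x = 8:
  Term 0 contributes 0 + 0 · 8 = 0
  Term 1 contributes -2 + 1 · 8 = 6
  Term 2 contributes 0 + 2 · 8 = 16
  Term 3 contributes 1 + 3 · 8 = 25
p(8) = ⊕ of these = min[0, 6, 16, 25] = 0.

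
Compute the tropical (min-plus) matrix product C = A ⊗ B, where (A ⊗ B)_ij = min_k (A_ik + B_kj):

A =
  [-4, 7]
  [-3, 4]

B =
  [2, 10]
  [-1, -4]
A ⊗ B =
  [-2, 3]
  [-1, 0]

Apply the min-plus product entry-by-entry:
  C[0][0] = min over k of (A[0][0] + B[0][0] = -4 + 2 = -2, A[0][1] + B[1][0] = 7 + -1 = 6) = -2 (attained at k = 0)
  C[0][1] = min over k of (A[0][0] + B[0][1] = -4 + 10 = 6, A[0][1] + B[1][1] = 7 + -4 = 3) = 3 (attained at k = 1)
  C[1][0] = min over k of (A[1][0] + B[0][0] = -3 + 2 = -1, A[1][1] + B[1][0] = 4 + -1 = 3) = -1 (attained at k = 0)
  C[1][1] = min over k of (A[1][0] + B[0][1] = -3 + 10 = 7, A[1][1] + B[1][1] = 4 + -4 = 0) = 0 (attained at k = 1)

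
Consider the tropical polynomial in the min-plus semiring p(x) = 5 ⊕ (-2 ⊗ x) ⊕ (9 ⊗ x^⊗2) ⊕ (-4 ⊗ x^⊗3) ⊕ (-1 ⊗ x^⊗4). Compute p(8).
p(8) = 5

A tropical monomial a ⊗ x^⊗i evaluates to a + i · x. Evaluating each term at x = 8:
  Term 0 contributes 5 + 0 · 8 = 5
  Term 1 contributes -2 + 1 · 8 = 6
  Term 2 contributes 9 + 2 · 8 = 25
  Term 3 contributes -4 + 3 · 8 = 20
  Term 4 contributes -1 + 4 · 8 = 31
p(8) = ⊕ of these = min[5, 6, 25, 20, 31] = 5.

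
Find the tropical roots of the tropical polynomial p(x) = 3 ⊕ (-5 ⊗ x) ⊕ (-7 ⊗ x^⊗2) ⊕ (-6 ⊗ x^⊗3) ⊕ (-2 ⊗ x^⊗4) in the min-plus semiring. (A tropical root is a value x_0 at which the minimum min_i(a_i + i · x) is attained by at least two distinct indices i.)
Roots: {-4, -1, 2, 8}

Each tropical root is a break point of the lower envelope of the lines y = a_i + i · x (there are 5 lines, with slopes 0, 1, ..., 4). Only the lines that attain the minimum somewhere contribute to roots; other lines are dominated. Here the surviving (envelope) indices are i = 4, i = 3, i = 2, i = 1, i = 0.
Intersections between consecutive envelope lines give the roots: for adjacent envelope indices i < j the intersection is x = (a_i − a_j) / (j − i). Reading off the sorted break points: {-4, -1, 2, 8}.
Verification: at each break x_0, at least two indices attain the minimum of min_i(a_i + i · x_0).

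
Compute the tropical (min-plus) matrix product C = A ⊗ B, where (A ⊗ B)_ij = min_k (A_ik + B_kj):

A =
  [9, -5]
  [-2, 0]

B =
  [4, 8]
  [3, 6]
A ⊗ B =
  [-2, 1]
  [2, 6]

Apply the min-plus product entry-by-entry:
  C[0][0] = min over k of (A[0][0] + B[0][0] = 9 + 4 = 13, A[0][1] + B[1][0] = -5 + 3 = -2) = -2 (attained at k = 1)
  C[0][1] = min over k of (A[0][0] + B[0][1] = 9 + 8 = 17, A[0][1] + B[1][1] = -5 + 6 = 1) = 1 (attained at k = 1)
  C[1][0] = min over k of (A[1][0] + B[0][0] = -2 + 4 = 2, A[1][1] + B[1][0] = 0 + 3 = 3) = 2 (attained at k = 0)
  C[1][1] = min over k of (A[1][0] + B[0][1] = -2 + 8 = 6, A[1][1] + B[1][1] = 0 + 6 = 6) = 6 (attained at k = 0)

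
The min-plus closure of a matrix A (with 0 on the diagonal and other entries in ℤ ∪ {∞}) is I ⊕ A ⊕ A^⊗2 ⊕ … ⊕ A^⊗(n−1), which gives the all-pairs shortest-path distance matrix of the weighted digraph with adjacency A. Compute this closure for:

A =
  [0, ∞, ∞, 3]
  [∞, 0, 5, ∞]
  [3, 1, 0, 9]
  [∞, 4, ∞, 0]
Closure =
  [0, 7, 12, 3]
  [8, 0, 5, 11]
  [3, 1, 0, 6]
  [12, 4, 9, 0]

This is the Floyd-Warshall all-pairs shortest-path computation. For each intermediate vertex k = 0, 1, …, 3, update dist[i][j] ← min(dist[i][j], dist[i][k] + dist[k][j]). The final matrix gives, for each (i, j), the minimum total weight of any directed path from i to j (possibly empty when i = j).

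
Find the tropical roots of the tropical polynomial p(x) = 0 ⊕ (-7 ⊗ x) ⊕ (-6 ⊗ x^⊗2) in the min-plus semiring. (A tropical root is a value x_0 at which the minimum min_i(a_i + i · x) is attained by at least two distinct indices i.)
Roots: {-1, 7}

Each tropical root is a break point of the lower envelope of the lines y = a_i + i · x (there are 3 lines, with slopes 0, 1, ..., 2). Only the lines that attain the minimum somewhere contribute to roots; other lines are dominated. Here the surviving (envelope) indices are i = 2, i = 1, i = 0.
Intersections between consecutive envelope lines give the roots: for adjacent envelope indices i < j the intersection is x = (a_i − a_j) / (j − i). Reading off the sorted break points: {-1, 7}.
Verification: at each break x_0, at least two indices attain the minimum of min_i(a_i + i · x_0).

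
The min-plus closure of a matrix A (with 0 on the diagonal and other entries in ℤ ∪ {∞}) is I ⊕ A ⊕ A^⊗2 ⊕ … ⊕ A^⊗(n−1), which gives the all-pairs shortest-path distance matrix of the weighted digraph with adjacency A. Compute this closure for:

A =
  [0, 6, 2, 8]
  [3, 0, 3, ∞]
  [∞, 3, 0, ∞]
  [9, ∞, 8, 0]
Closure =
  [0, 5, 2, 8]
  [3, 0, 3, 11]
  [6, 3, 0, 14]
  [9, 11, 8, 0]

This is the Floyd-Warshall all-pairs shortest-path computation. For each intermediate vertex k = 0, 1, …, 3, update dist[i][j] ← min(dist[i][j], dist[i][k] + dist[k][j]). The final matrix gives, for each (i, j), the minimum total weight of any directed path from i to j (possibly empty when i = j).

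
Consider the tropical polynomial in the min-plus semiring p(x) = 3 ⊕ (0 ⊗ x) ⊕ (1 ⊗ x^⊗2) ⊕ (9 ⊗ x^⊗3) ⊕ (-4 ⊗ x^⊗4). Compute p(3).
p(3) = 3

A tropical monomial a ⊗ x^⊗i evaluates to a + i · x. Evaluating each term at x = 3:
  Term 0 contributes 3 + 0 · 3 = 3
  Term 1 contributes 0 + 1 · 3 = 3
  Term 2 contributes 1 + 2 · 3 = 7
  Term 3 contributes 9 + 3 · 3 = 18
  Term 4 contributes -4 + 4 · 3 = 8
p(3) = ⊕ of these = min[3, 3, 7, 18, 8] = 3.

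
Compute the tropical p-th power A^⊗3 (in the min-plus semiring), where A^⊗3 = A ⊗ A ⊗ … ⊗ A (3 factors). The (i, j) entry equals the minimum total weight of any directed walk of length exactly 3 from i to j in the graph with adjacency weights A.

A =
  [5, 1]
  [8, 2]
A^⊗3 =
  [11, 5]
  [12, 6]

Each entry (A^⊗3)_ij equals the minimum over all length-3 walks i = v_0 → v_1 → … → v_3 = j of Σ_t A[v_t][v_{t+1}]. For example, for (i, j) = (0, 1) we minimise over 4 possible intermediate vertex sequences; the minimum is 5, attained along the walk 0 → 1 → 1 → 1.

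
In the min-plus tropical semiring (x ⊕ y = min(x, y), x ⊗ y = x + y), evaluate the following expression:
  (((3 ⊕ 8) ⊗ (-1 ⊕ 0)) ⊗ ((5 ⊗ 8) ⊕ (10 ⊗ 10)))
(((3 ⊕ 8) ⊗ (-1 ⊕ 0)) ⊗ ((5 ⊗ 8) ⊕ (10 ⊗ 10))) = 15

Expand innermost to outermost. Recall ⊕ takes the minimum of its arguments and ⊗ takes their sum. Working out the expression (((3 ⊕ 8) ⊗ (-1 ⊕ 0)) ⊗ ((5 ⊗ 8) ⊕ (10 ⊗ 10))) gives 15.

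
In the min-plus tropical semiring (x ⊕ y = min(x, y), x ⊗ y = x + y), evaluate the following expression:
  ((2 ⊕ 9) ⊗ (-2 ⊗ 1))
((2 ⊕ 9) ⊗ (-2 ⊗ 1)) = 1

Expand innermost to outermost. Recall ⊕ takes the minimum of its arguments and ⊗ takes their sum. Working out the expression ((2 ⊕ 9) ⊗ (-2 ⊗ 1)) gives 1.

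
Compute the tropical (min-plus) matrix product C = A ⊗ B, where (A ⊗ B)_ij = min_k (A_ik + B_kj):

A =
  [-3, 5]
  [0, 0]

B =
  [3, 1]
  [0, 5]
A ⊗ B =
  [0, -2]
  [0, 1]

Apply the min-plus product entry-by-entry:
  C[0][0] = min over k of (A[0][0] + B[0][0] = -3 + 3 = 0, A[0][1] + B[1][0] = 5 + 0 = 5) = 0 (attained at k = 0)
  C[0][1] = min over k of (A[0][0] + B[0][1] = -3 + 1 = -2, A[0][1] + B[1][1] = 5 + 5 = 10) = -2 (attained at k = 0)
  C[1][0] = min over k of (A[1][0] + B[0][0] = 0 + 3 = 3, A[1][1] + B[1][0] = 0 + 0 = 0) = 0 (attained at k = 1)
  C[1][1] = min over k of (A[1][0] + B[0][1] = 0 + 1 = 1, A[1][1] + B[1][1] = 0 + 5 = 5) = 1 (attained at k = 0)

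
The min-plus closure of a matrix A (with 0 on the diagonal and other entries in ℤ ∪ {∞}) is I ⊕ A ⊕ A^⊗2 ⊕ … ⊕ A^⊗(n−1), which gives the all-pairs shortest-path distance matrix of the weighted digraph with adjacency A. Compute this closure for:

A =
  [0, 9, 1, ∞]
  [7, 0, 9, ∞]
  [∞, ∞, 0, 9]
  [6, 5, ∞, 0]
Closure =
  [0, 9, 1, 10]
  [7, 0, 8, 17]
  [15, 14, 0, 9]
  [6, 5, 7, 0]

This is the Floyd-Warshall all-pairs shortest-path computation. For each intermediate vertex k = 0, 1, …, 3, update dist[i][j] ← min(dist[i][j], dist[i][k] + dist[k][j]). The final matrix gives, for each (i, j), the minimum total weight of any directed path from i to j (possibly empty when i = j).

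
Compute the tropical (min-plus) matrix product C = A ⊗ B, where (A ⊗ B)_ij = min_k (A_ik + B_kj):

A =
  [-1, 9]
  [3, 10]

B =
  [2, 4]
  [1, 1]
A ⊗ B =
  [1, 3]
  [5, 7]

Apply the min-plus product entry-by-entry:
  C[0][0] = min over k of (A[0][0] + B[0][0] = -1 + 2 = 1, A[0][1] + B[1][0] = 9 + 1 = 10) = 1 (attained at k = 0)
  C[0][1] = min over k of (A[0][0] + B[0][1] = -1 + 4 = 3, A[0][1] + B[1][1] = 9 + 1 = 10) = 3 (attained at k = 0)
  C[1][0] = min over k of (A[1][0] + B[0][0] = 3 + 2 = 5, A[1][1] + B[1][0] = 10 + 1 = 11) = 5 (attained at k = 0)
  C[1][1] = min over k of (A[1][0] + B[0][1] = 3 + 4 = 7, A[1][1] + B[1][1] = 10 + 1 = 11) = 7 (attained at k = 0)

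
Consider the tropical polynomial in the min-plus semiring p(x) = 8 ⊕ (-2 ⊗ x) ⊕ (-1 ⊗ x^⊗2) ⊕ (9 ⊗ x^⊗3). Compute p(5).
p(5) = 3

A tropical monomial a ⊗ x^⊗i evaluates to a + i · x. Evaluating each term at x = 5:
  Term 0 contributes 8 + 0 · 5 = 8
  Term 1 contributes -2 + 1 · 5 = 3
  Term 2 contributes -1 + 2 · 5 = 9
  Term 3 contributes 9 + 3 · 5 = 24
p(5) = ⊕ of these = min[8, 3, 9, 24] = 3.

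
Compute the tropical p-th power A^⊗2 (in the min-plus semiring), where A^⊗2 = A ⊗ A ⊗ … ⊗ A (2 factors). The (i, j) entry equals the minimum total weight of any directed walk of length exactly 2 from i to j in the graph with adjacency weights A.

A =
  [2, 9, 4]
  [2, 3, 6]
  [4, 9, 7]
A^⊗2 =
  [4, 11, 6]
  [4, 6, 6]
  [6, 12, 8]

Each entry (A^⊗2)_ij equals the minimum over all length-2 walks i = v_0 → v_1 → … → v_2 = j of Σ_t A[v_t][v_{t+1}]. For example, for (i, j) = (0, 2) we minimise over 3 possible intermediate vertex sequences; the minimum is 6, attained along the walk 0 → 0 → 2.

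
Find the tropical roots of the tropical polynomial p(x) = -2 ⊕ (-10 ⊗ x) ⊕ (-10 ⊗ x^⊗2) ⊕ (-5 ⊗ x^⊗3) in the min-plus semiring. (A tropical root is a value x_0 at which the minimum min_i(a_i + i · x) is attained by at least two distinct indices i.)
Roots: {-5, 0, 8}

Each tropical root is a break point of the lower envelope of the lines y = a_i + i · x (there are 4 lines, with slopes 0, 1, ..., 3). Only the lines that attain the minimum somewhere contribute to roots; other lines are dominated. Here the surviving (envelope) indices are i = 3, i = 2, i = 1, i = 0.
Intersections between consecutive envelope lines give the roots: for adjacent envelope indices i < j the intersection is x = (a_i − a_j) / (j − i). Reading off the sorted break points: {-5, 0, 8}.
Verification: at each break x_0, at least two indices attain the minimum of min_i(a_i + i · x_0).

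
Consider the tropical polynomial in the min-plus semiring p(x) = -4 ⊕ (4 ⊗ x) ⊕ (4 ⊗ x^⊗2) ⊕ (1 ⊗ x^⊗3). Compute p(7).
p(7) = -4

A tropical monomial a ⊗ x^⊗i evaluates to a + i · x. Evaluating each term at x = 7:
  Term 0 contributes -4 + 0 · 7 = -4
  Term 1 contributes 4 + 1 · 7 = 11
  Term 2 contributes 4 + 2 · 7 = 18
  Term 3 contributes 1 + 3 · 7 = 22
p(7) = ⊕ of these = min[-4, 11, 18, 22] = -4.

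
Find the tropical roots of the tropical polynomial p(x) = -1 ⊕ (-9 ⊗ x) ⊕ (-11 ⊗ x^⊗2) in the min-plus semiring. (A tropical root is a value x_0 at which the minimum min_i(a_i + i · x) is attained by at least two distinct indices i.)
Roots: {2, 8}

Each tropical root is a break point of the lower envelope of the lines y = a_i + i · x (there are 3 lines, with slopes 0, 1, ..., 2). Only the lines that attain the minimum somewhere contribute to roots; other lines are dominated. Here the surviving (envelope) indices are i = 2, i = 1, i = 0.
Intersections between consecutive envelope lines give the roots: for adjacent envelope indices i < j the intersection is x = (a_i − a_j) / (j − i). Reading off the sorted break points: {2, 8}.
Verification: at each break x_0, at least two indices attain the minimum of min_i(a_i + i · x_0).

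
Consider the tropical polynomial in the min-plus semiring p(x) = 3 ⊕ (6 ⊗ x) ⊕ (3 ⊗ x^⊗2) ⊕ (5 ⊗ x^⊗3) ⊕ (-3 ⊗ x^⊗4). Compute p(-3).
p(-3) = -15

A tropical monomial a ⊗ x^⊗i evaluates to a + i · x. Evaluating each term at x = -3:
  Term 0 contributes 3 + 0 · -3 = 3
  Term 1 contributes 6 + 1 · -3 = 3
  Term 2 contributes 3 + 2 · -3 = -3
  Term 3 contributes 5 + 3 · -3 = -4
  Term 4 contributes -3 + 4 · -3 = -15
p(-3) = ⊕ of these = min[3, 3, -3, -4, -15] = -15.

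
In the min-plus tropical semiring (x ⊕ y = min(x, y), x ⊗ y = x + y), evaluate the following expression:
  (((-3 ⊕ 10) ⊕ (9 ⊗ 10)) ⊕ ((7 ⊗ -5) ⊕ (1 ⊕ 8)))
(((-3 ⊕ 10) ⊕ (9 ⊗ 10)) ⊕ ((7 ⊗ -5) ⊕ (1 ⊕ 8))) = -3

Expand innermost to outermost. Recall ⊕ takes the minimum of its arguments and ⊗ takes their sum. Working out the expression (((-3 ⊕ 10) ⊕ (9 ⊗ 10)) ⊕ ((7 ⊗ -5) ⊕ (1 ⊕ 8))) gives -3.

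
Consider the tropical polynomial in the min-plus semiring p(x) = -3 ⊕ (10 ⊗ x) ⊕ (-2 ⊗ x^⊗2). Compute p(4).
p(4) = -3

A tropical monomial a ⊗ x^⊗i evaluates to a + i · x. Evaluating each term at x = 4:
  Term 0 contributes -3 + 0 · 4 = -3
  Term 1 contributes 10 + 1 · 4 = 14
  Term 2 contributes -2 + 2 · 4 = 6
p(4) = ⊕ of these = min[-3, 14, 6] = -3.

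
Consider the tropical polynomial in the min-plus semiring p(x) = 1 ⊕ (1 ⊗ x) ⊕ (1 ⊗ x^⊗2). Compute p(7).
p(7) = 1

A tropical monomial a ⊗ x^⊗i evaluates to a + i · x. Evaluating each term at x = 7:
  Term 0 contributes 1 + 0 · 7 = 1
  Term 1 contributes 1 + 1 · 7 = 8
  Term 2 contributes 1 + 2 · 7 = 15
p(7) = ⊕ of these = min[1, 8, 15] = 1.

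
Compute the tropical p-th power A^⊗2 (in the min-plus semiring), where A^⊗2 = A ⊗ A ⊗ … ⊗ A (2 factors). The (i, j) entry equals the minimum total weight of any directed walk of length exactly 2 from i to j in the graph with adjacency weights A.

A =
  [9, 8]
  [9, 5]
A^⊗2 =
  [17, 13]
  [14, 10]

Each entry (A^⊗2)_ij equals the minimum over all length-2 walks i = v_0 → v_1 → … → v_2 = j of Σ_t A[v_t][v_{t+1}]. For example, for (i, j) = (0, 1) we minimise over 2 possible intermediate vertex sequences; the minimum is 13, attained along the walk 0 → 1 → 1.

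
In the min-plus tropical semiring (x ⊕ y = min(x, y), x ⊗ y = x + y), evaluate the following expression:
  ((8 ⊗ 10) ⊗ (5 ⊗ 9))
((8 ⊗ 10) ⊗ (5 ⊗ 9)) = 32

Expand innermost to outermost. Recall ⊕ takes the minimum of its arguments and ⊗ takes their sum. Working out the expression ((8 ⊗ 10) ⊗ (5 ⊗ 9)) gives 32.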